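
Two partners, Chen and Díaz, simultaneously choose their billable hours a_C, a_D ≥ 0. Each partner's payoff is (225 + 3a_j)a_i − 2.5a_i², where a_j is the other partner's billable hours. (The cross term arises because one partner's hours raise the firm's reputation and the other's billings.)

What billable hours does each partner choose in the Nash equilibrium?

112.5

Chen's payoff is (225 + 3a_D)a_C − 2.5a_C².
∂π/∂a_C = 225 + 3a_D − 5a_C = 0, so a_C = 45 + 0.6a_D.
Setting a_C = a_D in the reaction function: a_C = 45 + 0.6a_C, so a_C = 45 / 0.4 = 112.5.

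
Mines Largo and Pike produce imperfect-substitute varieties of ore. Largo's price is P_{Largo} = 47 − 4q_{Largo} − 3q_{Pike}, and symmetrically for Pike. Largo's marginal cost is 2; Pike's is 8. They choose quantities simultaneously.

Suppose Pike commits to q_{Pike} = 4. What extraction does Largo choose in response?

4.125

Mine Largo's profit: π = q_{Largo}(47 − 4q_{Largo} − 3q_{Pike}) − 2q_{Largo}.
∂π/∂q_{Largo} = 45 − 8q_{Largo} − 3q_{Pike} = 0 ⇒ q_{Largo} = 5.625 − 0.375q_{Pike}.
At q_{Pike} = 4: q_{Largo} = 5.625 − 0.375·4 = 4.125.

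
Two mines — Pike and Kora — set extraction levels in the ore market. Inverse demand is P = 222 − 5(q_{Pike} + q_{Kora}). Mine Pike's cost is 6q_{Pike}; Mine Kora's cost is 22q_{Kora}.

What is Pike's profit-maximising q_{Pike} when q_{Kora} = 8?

17.6

Mine Pike's profit: π = q_{Pike}(222 − 5(q_{Pike} + q_{Kora})) − 6q_{Pike}.
∂π/∂q_{Pike} = 216 − 10q_{Pike} − 5q_{Kora} = 0, so q_{Pike} = 21.6 − 0.5q_{Kora}.
At q_{Kora} = 8: q_{Pike} = 21.6 − 0.5·8 = 17.6.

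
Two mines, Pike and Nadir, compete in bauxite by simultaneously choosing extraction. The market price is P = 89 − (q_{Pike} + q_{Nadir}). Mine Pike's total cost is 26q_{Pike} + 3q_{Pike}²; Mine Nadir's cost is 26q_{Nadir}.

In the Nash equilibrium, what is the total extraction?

Mine Pike's profit: π = q_{Pike}(89 − (q_{Pike} + q_{Nadir})) − 26q_{Pike} − 3q_{Pike}².
∂π/∂q_{Pike} = 63 − 8q_{Pike} − q_{Nadir} = 0, so q_{Pike} = 7.875 − 0.125q_{Nadir}.
For Nadir: ∂π/∂q_{Nadir} = 63 − 2q_{Nadir} − q_{Pike} = 0 ⇒ q_{Nadir} = 31.5 − 0.5q_{Pike}.
Substituting the second reaction function into the first: q_{Pike} = 7.875 − 0.125(31.5 − 0.5q_{Pike}), which gives 0.9375q_{Pike} = 3.9375 ⇒ q_{Pike} = 4.2.
Then q_{Nadir} = 31.5 − 0.5·4.2 = 29.4.
Total extraction: 4.2 + 29.4 = 33.6.

33.6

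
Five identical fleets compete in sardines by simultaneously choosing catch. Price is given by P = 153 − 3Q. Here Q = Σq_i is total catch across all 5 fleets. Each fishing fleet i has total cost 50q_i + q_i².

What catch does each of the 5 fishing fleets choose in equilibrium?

5.15

A representative fishing fleet's profit is π_i = q_i(153 − 3Q) − 50q_i − q_i², with Q = q_i + Σ_{j≠i} q_j.
First-order condition: 103 − 8q_i − 3Σ_{j≠i} q_j = 0.
In a symmetric equilibrium every fishing fleet chooses the same q, so Σ_{j≠i} q_j = 4q. The condition becomes 103 − 20q = 0, giving q = 103/20 = 5.15.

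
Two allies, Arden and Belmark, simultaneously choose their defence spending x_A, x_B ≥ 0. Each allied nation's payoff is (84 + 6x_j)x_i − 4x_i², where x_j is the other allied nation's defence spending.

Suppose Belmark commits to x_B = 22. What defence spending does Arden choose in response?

27

Arden's payoff is (84 + 6x_B)x_A − 4x_A².
∂π/∂x_A = 84 + 6x_B − 8x_A = 0, so x_A = 10.5 + 0.75x_B.
At x_B = 22: x_A = 10.5 + 0.75·22 = 27.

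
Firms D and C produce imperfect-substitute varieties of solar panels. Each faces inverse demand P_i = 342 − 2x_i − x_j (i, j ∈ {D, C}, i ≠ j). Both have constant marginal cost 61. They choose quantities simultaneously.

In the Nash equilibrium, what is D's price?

Firm D's profit: π = x_D(342 − 2x_D − x_C) − 61x_D.
∂π/∂x_D = 281 − 4x_D − x_C = 0 ⇒ x_D = 70.25 − 0.25x_C.
By symmetry x_C = x_D; substituting into the reaction function, 1.25x_D = 70.25 and x_D = 56.2.
P_D = 342 − 2·56.2 − 56.2 = 173.4.

173.4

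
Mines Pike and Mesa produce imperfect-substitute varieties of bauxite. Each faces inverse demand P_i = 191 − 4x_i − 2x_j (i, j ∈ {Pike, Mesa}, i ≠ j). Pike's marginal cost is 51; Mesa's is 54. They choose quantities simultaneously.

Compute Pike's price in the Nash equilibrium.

Mine Pike's profit: π = x_{Pike}(191 − 4x_{Pike} − 2x_{Mesa}) − 51x_{Pike}.
∂π/∂x_{Pike} = 140 − 8x_{Pike} − 2x_{Mesa} = 0 ⇒ x_{Pike} = 17.5 − 0.25x_{Mesa}.
Similarly x_{Mesa} = 17.125 − 0.25x_{Pike}.
Substituting the second reaction function into the first: x_{Pike} = 17.5 − 0.25(17.125 − 0.25x_{Pike}), which gives 0.9375x_{Pike} = 423/32 ⇒ x_{Pike} = 14.1.
Then x_{Mesa} = 17.125 − 0.25·14.1 = 13.6.
P_{Pike} = 191 − 4·14.1 − 2·13.6 = 107.4.

107.4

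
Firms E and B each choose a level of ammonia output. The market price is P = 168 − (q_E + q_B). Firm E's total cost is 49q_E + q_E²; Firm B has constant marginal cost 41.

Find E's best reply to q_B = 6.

28.25

Firm E's profit: π = q_E(168 − (q_E + q_B)) − 49q_E − q_E².
∂π/∂q_E = 119 − 4q_E − q_B = 0, so q_E = 29.75 − 0.25q_B.
At q_B = 6: q_E = 29.75 − 0.25·6 = 28.25.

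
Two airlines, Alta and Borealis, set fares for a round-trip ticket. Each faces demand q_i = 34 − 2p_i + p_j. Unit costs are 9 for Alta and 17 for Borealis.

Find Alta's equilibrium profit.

Alta's profit: π = (p_{Alta} − 9)(34 − 2p_{Alta} + p_{Borealis}).
∂π/∂p_{Alta} = 52 − 4p_{Alta} + p_{Borealis} = 0 ⇒ p_{Alta} = 13 + 0.25p_{Borealis}.
Similarly p_{Borealis} = 17 + 0.25p_{Alta}.
Substituting the second reaction function into the first: p_{Alta} = 13 + 0.25(17 + 0.25p_{Alta}), which gives 0.9375p_{Alta} = 17.25 ⇒ p_{Alta} = 18.4.
Then p_{Borealis} = 17 + 0.25·18.4 = 21.6.
q_{Alta} = 34 − 2·18.4 + 21.6 = 18.8.
Profit = (18.4 − 9)·18.8 = 176.72.

176.72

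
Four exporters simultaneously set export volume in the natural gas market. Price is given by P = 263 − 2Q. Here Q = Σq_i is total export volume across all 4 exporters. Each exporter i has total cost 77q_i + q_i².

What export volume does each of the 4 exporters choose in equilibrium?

15.5

A representative exporter's profit is π_i = q_i(263 − 2Q) − 77q_i − q_i², with Q = q_i + Σ_{j≠i} q_j.
First-order condition: 186 − 6q_i − 2Σ_{j≠i} q_j = 0.
Imposing symmetry (q_j = q for all j) turns Σ_{j≠i} q_j into 3q, so 186 = 12q and q = 15.5.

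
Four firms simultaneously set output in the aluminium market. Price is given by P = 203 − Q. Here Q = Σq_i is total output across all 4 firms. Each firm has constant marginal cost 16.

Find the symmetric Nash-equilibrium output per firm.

A representative firm's profit is π_i = q_i(203 − Q) − 16q_i, with Q = q_i + Σ_{j≠i} q_j.
First-order condition: 187 − 2q_i − Σ_{j≠i} q_j = 0.
In a symmetric equilibrium every firm chooses the same q, so Σ_{j≠i} q_j = 3q. The condition becomes 187 − 5q = 0, giving q = 187/5 = 37.4.

37.4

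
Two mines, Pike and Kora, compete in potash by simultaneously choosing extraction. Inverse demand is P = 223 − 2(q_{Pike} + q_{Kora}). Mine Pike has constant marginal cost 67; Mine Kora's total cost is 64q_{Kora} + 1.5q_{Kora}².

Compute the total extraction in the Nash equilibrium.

45.75

Mine Pike's profit: π = q_{Pike}(223 − 2(q_{Pike} + q_{Kora})) − 67q_{Pike}.
∂π/∂q_{Pike} = 156 − 4q_{Pike} − 2q_{Kora} = 0, so q_{Pike} = 39 − 0.5q_{Kora}.
For Kora: ∂π/∂q_{Kora} = 159 − 7q_{Kora} − 2q_{Pike} = 0 ⇒ q_{Kora} = 159/7 − (2/7)q_{Pike}.
Plugging q_{Kora} into Pike's best response: q_{Pike} = 39 − 0.5(159/7 − (2/7)q_{Pike}) ⇒ (6/7)q_{Pike} = 387/14, so q_{Pike} = 32.25.
Then q_{Kora} = 159/7 − (2/7)·32.25 = 13.5.
Total extraction: 32.25 + 13.5 = 45.75.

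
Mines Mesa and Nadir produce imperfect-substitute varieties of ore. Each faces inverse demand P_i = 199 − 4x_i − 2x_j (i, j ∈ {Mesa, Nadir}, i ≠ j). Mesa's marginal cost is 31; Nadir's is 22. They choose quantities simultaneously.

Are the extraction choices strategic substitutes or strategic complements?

strategic substitutes

Mine Mesa's profit: π = x_{Mesa}(199 − 4x_{Mesa} − 2x_{Nadir}) − 31x_{Mesa}.
∂π/∂x_{Mesa} = 168 − 8x_{Mesa} − 2x_{Nadir} = 0 ⇒ x_{Mesa} = 21 − 0.25x_{Nadir}.
The best-response slope dx_{Mesa}/dx_{Nadir} = −0.25 < 0: the reaction function is downward-sloping, so the choices are strategic substitutes.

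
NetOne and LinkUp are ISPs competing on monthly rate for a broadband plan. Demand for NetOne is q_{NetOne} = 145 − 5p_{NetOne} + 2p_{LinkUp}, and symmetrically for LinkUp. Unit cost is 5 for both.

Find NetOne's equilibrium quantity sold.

81.25

NetOne's profit: π = (p_{NetOne} − 5)(145 − 5p_{NetOne} + 2p_{LinkUp}).
∂π/∂p_{NetOne} = 170 − 10p_{NetOne} + 2p_{LinkUp} = 0 ⇒ p_{NetOne} = 17 + 0.2p_{LinkUp}.
By symmetry p_{LinkUp} = p_{NetOne}; substituting into the reaction function, 0.8p_{NetOne} = 17 and p_{NetOne} = 21.25.
q_{NetOne} = 145 − 5·21.25 + 2·21.25 = 81.25.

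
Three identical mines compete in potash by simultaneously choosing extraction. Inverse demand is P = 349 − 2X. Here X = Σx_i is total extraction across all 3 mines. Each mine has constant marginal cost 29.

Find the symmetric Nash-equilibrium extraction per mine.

A representative mine's profit is π_i = x_i(349 − 2X) − 29x_i, with X = x_i + Σ_{j≠i} x_j.
First-order condition: 320 − 4x_i − 2Σ_{j≠i} x_j = 0.
With identical mines, set every x_j = x: then 320 − 4x − 4x = 0, i.e. x = 320/8 = 40.

40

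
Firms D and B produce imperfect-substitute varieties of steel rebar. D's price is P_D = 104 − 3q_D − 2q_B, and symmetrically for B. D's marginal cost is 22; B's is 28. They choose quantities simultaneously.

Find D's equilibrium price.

53.875

Firm D's profit: π = q_D(104 − 3q_D − 2q_B) − 22q_D.
∂π/∂q_D = 82 − 6q_D − 2q_B = 0 ⇒ q_D = 41/3 − (1/3)q_B.
Similarly q_B = 38/3 − (1/3)q_D.
Solving the two reaction functions simultaneously: (1 − (−1/3)(−1/3))q_D = 41/3 − (1/3)·(38/3), so (8/9)q_D = 85/9 and q_D = 10.625.
Then q_B = 38/3 − (1/3)·10.625 = 9.125.
P_D = 104 − 3·10.625 − 2·9.125 = 53.875.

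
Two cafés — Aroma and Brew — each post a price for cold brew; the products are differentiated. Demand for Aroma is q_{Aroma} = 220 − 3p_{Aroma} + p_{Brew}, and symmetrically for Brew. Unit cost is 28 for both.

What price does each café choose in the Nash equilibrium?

Aroma's profit: π = (p_{Aroma} − 28)(220 − 3p_{Aroma} + p_{Brew}).
∂π/∂p_{Aroma} = 304 − 6p_{Aroma} + p_{Brew} = 0 ⇒ p_{Aroma} = 152/3 + (1/6)p_{Brew}.
By symmetry p_{Brew} = p_{Aroma}; substituting into the reaction function, (5/6)p_{Aroma} = 152/3 and p_{Aroma} = 60.8.

60.8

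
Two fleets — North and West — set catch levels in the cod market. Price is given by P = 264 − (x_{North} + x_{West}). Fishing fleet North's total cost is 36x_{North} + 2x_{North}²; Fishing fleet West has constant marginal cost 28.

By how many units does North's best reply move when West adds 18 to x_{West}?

Fishing fleet North's profit: π = x_{North}(264 − (x_{North} + x_{West})) − 36x_{North} − 2x_{North}².
∂π/∂x_{North} = 228 − 6x_{North} − x_{West} = 0, so x_{North} = 38 − (1/6)x_{West}.
The reaction-function slope is −1/6, so an 18-unit rise in x_{West} moves x_{North} by −1/6 × 18 = −3. North's best response falls — the actions are strategic substitutes.

-3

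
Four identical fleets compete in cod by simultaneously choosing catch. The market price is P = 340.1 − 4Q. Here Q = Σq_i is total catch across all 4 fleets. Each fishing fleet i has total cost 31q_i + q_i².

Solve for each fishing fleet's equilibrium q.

14.05

A representative fishing fleet's profit is π_i = q_i(340.1 − 4Q) − 31q_i − q_i², with Q = q_i + Σ_{j≠i} q_j.
First-order condition: 309.1 − 10q_i − 4Σ_{j≠i} q_j = 0.
With identical fishing fleets, set every q_j = q: then 309.1 − 10q − 12q = 0, i.e. q = 309.1/22 = 14.05.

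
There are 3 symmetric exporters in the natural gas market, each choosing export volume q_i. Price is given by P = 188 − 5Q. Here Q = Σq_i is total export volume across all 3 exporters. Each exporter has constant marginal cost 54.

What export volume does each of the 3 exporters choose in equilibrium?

A representative exporter's profit is π_i = q_i(188 − 5Q) − 54q_i, with Q = q_i + Σ_{j≠i} q_j.
First-order condition: 134 − 10q_i − 5Σ_{j≠i} q_j = 0.
With identical exporters, set every q_j = q: then 134 − 10q − 10q = 0, i.e. q = 134/20 = 6.7.

6.7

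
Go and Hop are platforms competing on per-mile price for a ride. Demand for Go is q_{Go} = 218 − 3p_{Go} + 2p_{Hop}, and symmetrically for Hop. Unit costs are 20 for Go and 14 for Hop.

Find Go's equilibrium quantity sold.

Go's profit: π = (p_{Go} − 20)(218 − 3p_{Go} + 2p_{Hop}).
∂π/∂p_{Go} = 278 − 6p_{Go} + 2p_{Hop} = 0 ⇒ p_{Go} = 139/3 + (1/3)p_{Hop}.
Similarly p_{Hop} = 130/3 + (1/3)p_{Go}.
Plugging p_{Hop} into Go's best response: p_{Go} = 139/3 + (1/3)(130/3 + (1/3)p_{Go}) ⇒ (8/9)p_{Go} = 547/9, so p_{Go} = 68.375.
Then p_{Hop} = 130/3 + (1/3)·68.375 = 66.125.
q_{Go} = 218 − 3·68.375 + 2·66.125 = 145.125.

145.125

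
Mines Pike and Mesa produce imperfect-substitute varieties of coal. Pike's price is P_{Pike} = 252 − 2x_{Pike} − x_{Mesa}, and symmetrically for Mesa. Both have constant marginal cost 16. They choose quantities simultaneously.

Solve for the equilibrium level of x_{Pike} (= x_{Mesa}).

47.2

Mine Pike's profit: π = x_{Pike}(252 − 2x_{Pike} − x_{Mesa}) − 16x_{Pike}.
∂π/∂x_{Pike} = 236 − 4x_{Pike} − x_{Mesa} = 0 ⇒ x_{Pike} = 59 − 0.25x_{Mesa}.
The game is symmetric, so in equilibrium x_{Mesa} = x_{Pike}: the reaction function gives 1.25x_{Pike} = 59, hence x_{Pike} = 47.2.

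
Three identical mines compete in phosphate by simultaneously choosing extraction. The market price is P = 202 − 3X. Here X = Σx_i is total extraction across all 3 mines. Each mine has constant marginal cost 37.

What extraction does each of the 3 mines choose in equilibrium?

13.75

A representative mine's profit is π_i = x_i(202 − 3X) − 37x_i, with X = x_i + Σ_{j≠i} x_j.
First-order condition: 165 − 6x_i − 3Σ_{j≠i} x_j = 0.
With identical mines, set every x_j = x: then 165 − 6x − 6x = 0, i.e. x = 165/12 = 13.75.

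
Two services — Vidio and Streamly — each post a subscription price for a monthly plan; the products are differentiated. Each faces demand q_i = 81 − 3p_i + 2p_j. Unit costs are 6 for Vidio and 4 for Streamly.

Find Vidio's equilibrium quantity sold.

Vidio's profit: π = (p_{Vidio} − 6)(81 − 3p_{Vidio} + 2p_{Streamly}).
∂π/∂p_{Vidio} = 99 − 6p_{Vidio} + 2p_{Streamly} = 0 ⇒ p_{Vidio} = 16.5 + (1/3)p_{Streamly}.
Similarly p_{Streamly} = 15.5 + (1/3)p_{Vidio}.
Plugging p_{Streamly} into Vidio's best response: p_{Vidio} = 16.5 + (1/3)(15.5 + (1/3)p_{Vidio}) ⇒ (8/9)p_{Vidio} = 65/3, so p_{Vidio} = 24.375.
Then p_{Streamly} = 15.5 + (1/3)·24.375 = 23.625.
q_{Vidio} = 81 − 3·24.375 + 2·23.625 = 55.125.

55.125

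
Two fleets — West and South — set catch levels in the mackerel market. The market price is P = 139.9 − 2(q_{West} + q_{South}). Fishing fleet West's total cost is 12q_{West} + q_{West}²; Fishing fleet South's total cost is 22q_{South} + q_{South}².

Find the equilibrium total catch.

Fishing fleet West's profit: π = q_{West}(139.9 − 2(q_{West} + q_{South})) − 12q_{West} − q_{West}².
∂π/∂q_{West} = 127.9 − 6q_{West} − 2q_{South} = 0, so q_{West} = 1279/60 − (1/3)q_{South}.
By the same steps for South: q_{South} = 19.65 − (1/3)q_{West}.
Substituting the second reaction function into the first: q_{West} = 1279/60 − (1/3)(19.65 − (1/3)q_{West}), which gives (8/9)q_{West} = 443/30 ⇒ q_{West} = 16.6125.
Then q_{South} = 19.65 − (1/3)·16.6125 = 14.1125.
Total catch: 16.6125 + 14.1125 = 30.725.

30.725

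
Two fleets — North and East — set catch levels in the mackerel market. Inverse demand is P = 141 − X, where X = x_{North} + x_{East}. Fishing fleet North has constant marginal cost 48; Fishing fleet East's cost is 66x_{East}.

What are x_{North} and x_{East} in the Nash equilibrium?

Fishing fleet North's profit: π = x_{North}(141 − (x_{North} + x_{East})) − 48x_{North}.
∂π/∂x_{North} = 93 − 2x_{North} − x_{East} = 0, so x_{North} = 46.5 − 0.5x_{East}.
By the same steps for East: x_{East} = 37.5 − 0.5x_{North}.
Plugging x_{East} into North's best response: x_{North} = 46.5 − 0.5(37.5 − 0.5x_{North}) ⇒ 0.75x_{North} = 27.75, so x_{North} = 37.
Then x_{East} = 37.5 − 0.5·37 = 19.

37, 19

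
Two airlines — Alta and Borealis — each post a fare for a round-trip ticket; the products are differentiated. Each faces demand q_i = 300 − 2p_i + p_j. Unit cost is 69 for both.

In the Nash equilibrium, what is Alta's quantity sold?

Alta's profit: π = (p_{Alta} − 69)(300 − 2p_{Alta} + p_{Borealis}).
∂π/∂p_{Alta} = 438 − 4p_{Alta} + p_{Borealis} = 0 ⇒ p_{Alta} = 109.5 + 0.25p_{Borealis}.
By symmetry p_{Borealis} = p_{Alta}; substituting into the reaction function, 0.75p_{Alta} = 109.5 and p_{Alta} = 146.
q_{Alta} = 300 − 2·146 + 146 = 154.

154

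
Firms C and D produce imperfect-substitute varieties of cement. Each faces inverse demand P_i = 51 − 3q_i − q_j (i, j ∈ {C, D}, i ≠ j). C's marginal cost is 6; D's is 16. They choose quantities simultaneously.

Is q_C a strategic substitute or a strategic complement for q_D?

strategic substitutes

Firm C's profit: π = q_C(51 − 3q_C − q_D) − 6q_C.
∂π/∂q_C = 45 − 6q_C − q_D = 0 ⇒ q_C = 7.5 − (1/6)q_D.
The best-response slope dq_C/dq_D = −1/6 < 0: the reaction function is downward-sloping, so the choices are strategic substitutes.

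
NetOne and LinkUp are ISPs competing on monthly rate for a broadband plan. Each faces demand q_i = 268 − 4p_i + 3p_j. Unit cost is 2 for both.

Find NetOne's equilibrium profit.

11320.96

NetOne's profit: π = (p_{NetOne} − 2)(268 − 4p_{NetOne} + 3p_{LinkUp}).
∂π/∂p_{NetOne} = 276 − 8p_{NetOne} + 3p_{LinkUp} = 0 ⇒ p_{NetOne} = 34.5 + 0.375p_{LinkUp}.
Setting p_{NetOne} = p_{LinkUp} in the reaction function: p_{NetOne} = 34.5 + 0.375p_{NetOne}, so p_{NetOne} = 34.5 / 0.625 = 55.2.
q_{NetOne} = 268 − 4·55.2 + 3·55.2 = 212.8.
Profit = (55.2 − 2)·212.8 = 11320.96.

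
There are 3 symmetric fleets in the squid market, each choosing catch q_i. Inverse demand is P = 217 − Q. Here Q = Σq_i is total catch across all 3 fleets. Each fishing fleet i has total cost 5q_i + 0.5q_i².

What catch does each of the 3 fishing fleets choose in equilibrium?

A representative fishing fleet's profit is π_i = q_i(217 − Q) − 5q_i − 0.5q_i², with Q = q_i + Σ_{j≠i} q_j.
First-order condition: 212 − 3q_i − Σ_{j≠i} q_j = 0.
Imposing symmetry (q_j = q for all j) turns Σ_{j≠i} q_j into 2q, so 212 = 5q and q = 42.4.

42.4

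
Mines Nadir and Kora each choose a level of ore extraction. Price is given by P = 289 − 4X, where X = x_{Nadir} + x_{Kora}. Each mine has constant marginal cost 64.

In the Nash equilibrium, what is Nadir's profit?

Mine Nadir's profit: π = x_{Nadir}(289 − 4(x_{Nadir} + x_{Kora})) − 64x_{Nadir}.
∂π/∂x_{Nadir} = 225 − 8x_{Nadir} − 4x_{Kora} = 0, so x_{Nadir} = 28.125 − 0.5x_{Kora}.
By symmetry x_{Kora} = x_{Nadir}; substituting into the reaction function, 1.5x_{Nadir} = 28.125 and x_{Nadir} = 18.75.
Price P = 289 − 4·37.5 = 139.
Nadir's profit: (139 − 64)·18.75 = 1406.25.

1406.25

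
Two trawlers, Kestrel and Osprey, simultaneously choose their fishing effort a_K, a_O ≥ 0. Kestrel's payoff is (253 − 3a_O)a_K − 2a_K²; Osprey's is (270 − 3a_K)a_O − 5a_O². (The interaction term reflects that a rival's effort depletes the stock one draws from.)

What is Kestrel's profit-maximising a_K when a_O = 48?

Expanding Kestrel's payoff: 253a_K − 3a_Oa_K − 2a_K².
∂π/∂a_K = 253 − 3a_O − 4a_K = 0, so a_K = 63.25 − 0.75a_O.
At a_O = 48: a_K = 63.25 − 0.75·48 = 27.25.

27.25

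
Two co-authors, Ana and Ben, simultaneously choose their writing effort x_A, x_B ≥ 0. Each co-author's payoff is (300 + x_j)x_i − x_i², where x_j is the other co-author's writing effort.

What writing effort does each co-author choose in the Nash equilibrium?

Ana's payoff is (300 + x_B)x_A − x_A².
∂π/∂x_A = 300 + x_B − 2x_A = 0, so x_A = 150 + 0.5x_B.
Setting x_A = x_B in the reaction function: x_A = 150 + 0.5x_A, so x_A = 150 / 0.5 = 300.

300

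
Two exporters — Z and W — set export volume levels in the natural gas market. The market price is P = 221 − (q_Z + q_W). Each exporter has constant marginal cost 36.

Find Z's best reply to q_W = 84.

50.5

Exporter Z's profit: π = q_Z(221 − (q_Z + q_W)) − 36q_Z.
∂π/∂q_Z = 185 − 2q_Z − q_W = 0, so q_Z = 92.5 − 0.5q_W.
At q_W = 84: q_Z = 92.5 − 0.5·84 = 50.5.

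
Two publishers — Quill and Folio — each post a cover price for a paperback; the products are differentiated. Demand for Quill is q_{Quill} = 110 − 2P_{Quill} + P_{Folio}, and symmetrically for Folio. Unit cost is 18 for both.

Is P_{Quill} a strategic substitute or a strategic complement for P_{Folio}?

strategic complements

Quill's profit: π = (P_{Quill} − 18)(110 − 2P_{Quill} + P_{Folio}).
∂π/∂P_{Quill} = 146 − 4P_{Quill} + P_{Folio} = 0 ⇒ P_{Quill} = 36.5 + 0.25P_{Folio}.
The best-response slope dP_{Quill}/dP_{Folio} = 0.25 > 0: the reaction function is upward-sloping, so the choices are strategic complements.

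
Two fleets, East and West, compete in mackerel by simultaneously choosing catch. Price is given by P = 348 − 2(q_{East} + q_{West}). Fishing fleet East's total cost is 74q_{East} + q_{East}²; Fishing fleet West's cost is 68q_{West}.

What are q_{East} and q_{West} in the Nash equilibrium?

26.8, 56.6

Fishing fleet East's profit: π = q_{East}(348 − 2(q_{East} + q_{West})) − 74q_{East} − q_{East}².
∂π/∂q_{East} = 274 − 6q_{East} − 2q_{West} = 0, so q_{East} = 137/3 − (1/3)q_{West}.
For West: ∂π/∂q_{West} = 280 − 4q_{West} − 2q_{East} = 0 ⇒ q_{West} = 70 − 0.5q_{East}.
Plugging q_{West} into East's best response: q_{East} = 137/3 − (1/3)(70 − 0.5q_{East}) ⇒ (5/6)q_{East} = 67/3, so q_{East} = 26.8.
Then q_{West} = 70 − 0.5·26.8 = 56.6.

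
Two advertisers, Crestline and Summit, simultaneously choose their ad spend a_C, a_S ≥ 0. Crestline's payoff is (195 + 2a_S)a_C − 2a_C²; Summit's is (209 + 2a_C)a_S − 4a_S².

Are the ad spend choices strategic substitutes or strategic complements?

strategic complements

Expanding Crestline's payoff: 195a_C + 2a_Sa_C − 2a_C².
∂π/∂a_C = 195 + 2a_S − 4a_C = 0, so a_C = 48.75 + 0.5a_S.
The best-response slope da_C/da_S = 0.5 > 0: the reaction function is upward-sloping, so the choices are strategic complements.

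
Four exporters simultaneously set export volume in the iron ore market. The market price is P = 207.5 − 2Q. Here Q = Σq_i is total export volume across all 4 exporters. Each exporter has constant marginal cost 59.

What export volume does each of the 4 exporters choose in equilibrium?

14.85

A representative exporter's profit is π_i = q_i(207.5 − 2Q) − 59q_i, with Q = q_i + Σ_{j≠i} q_j.
First-order condition: 148.5 − 4q_i − 2Σ_{j≠i} q_j = 0.
In a symmetric equilibrium every exporter chooses the same q, so Σ_{j≠i} q_j = 3q. The condition becomes 148.5 − 10q = 0, giving q = 148.5/10 = 14.85.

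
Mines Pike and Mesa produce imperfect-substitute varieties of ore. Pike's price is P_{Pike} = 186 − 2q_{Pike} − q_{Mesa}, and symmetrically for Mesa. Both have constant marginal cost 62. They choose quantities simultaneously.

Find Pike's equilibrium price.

111.6

Mine Pike's profit: π = q_{Pike}(186 − 2q_{Pike} − q_{Mesa}) − 62q_{Pike}.
∂π/∂q_{Pike} = 124 − 4q_{Pike} − q_{Mesa} = 0 ⇒ q_{Pike} = 31 − 0.25q_{Mesa}.
By symmetry q_{Mesa} = q_{Pike}; substituting into the reaction function, 1.25q_{Pike} = 31 and q_{Pike} = 24.8.
P_{Pike} = 186 − 2·24.8 − 24.8 = 111.6.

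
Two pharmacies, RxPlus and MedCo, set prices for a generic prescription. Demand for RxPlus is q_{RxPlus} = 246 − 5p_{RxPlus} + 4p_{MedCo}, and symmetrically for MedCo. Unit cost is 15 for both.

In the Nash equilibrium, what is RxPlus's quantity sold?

192.5

RxPlus's profit: π = (p_{RxPlus} − 15)(246 − 5p_{RxPlus} + 4p_{MedCo}).
∂π/∂p_{RxPlus} = 321 − 10p_{RxPlus} + 4p_{MedCo} = 0 ⇒ p_{RxPlus} = 32.1 + 0.4p_{MedCo}.
The game is symmetric, so in equilibrium p_{MedCo} = p_{RxPlus}: the reaction function gives 0.6p_{RxPlus} = 32.1, hence p_{RxPlus} = 53.5.
q_{RxPlus} = 246 − 5·53.5 + 4·53.5 = 192.5.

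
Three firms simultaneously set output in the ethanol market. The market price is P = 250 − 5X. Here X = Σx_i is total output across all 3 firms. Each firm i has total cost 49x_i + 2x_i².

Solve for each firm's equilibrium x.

8.375

A representative firm's profit is π_i = x_i(250 − 5X) − 49x_i − 2x_i², with X = x_i + Σ_{j≠i} x_j.
First-order condition: 201 − 14x_i − 5Σ_{j≠i} x_j = 0.
With identical firms, set every x_j = x: then 201 − 14x − 10x = 0, i.e. x = 201/24 = 8.375.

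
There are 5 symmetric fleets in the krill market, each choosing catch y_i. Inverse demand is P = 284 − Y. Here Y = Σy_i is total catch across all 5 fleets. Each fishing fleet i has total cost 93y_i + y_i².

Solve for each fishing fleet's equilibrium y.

A representative fishing fleet's profit is π_i = y_i(284 − Y) − 93y_i − y_i², with Y = y_i + Σ_{j≠i} y_j.
First-order condition: 191 − 4y_i − Σ_{j≠i} y_j = 0.
Imposing symmetry (y_j = y for all j) turns Σ_{j≠i} y_j into 4y, so 191 = 8y and y = 23.875.

23.875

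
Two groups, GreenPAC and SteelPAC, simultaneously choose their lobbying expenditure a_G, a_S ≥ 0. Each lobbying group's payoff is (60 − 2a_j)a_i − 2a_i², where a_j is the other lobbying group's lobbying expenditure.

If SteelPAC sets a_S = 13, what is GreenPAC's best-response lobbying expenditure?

GreenPAC's payoff is (60 − 2a_S)a_G − 2a_G².
∂π/∂a_G = 60 − 2a_S − 4a_G = 0, so a_G = 15 − 0.5a_S.
At a_S = 13: a_G = 15 − 0.5·13 = 8.5.

8.5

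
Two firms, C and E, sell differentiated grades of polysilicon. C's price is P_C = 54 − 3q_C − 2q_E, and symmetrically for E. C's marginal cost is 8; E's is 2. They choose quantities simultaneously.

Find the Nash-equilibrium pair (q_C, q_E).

Firm C's profit: π = q_C(54 − 3q_C − 2q_E) − 8q_C.
∂π/∂q_C = 46 − 6q_C − 2q_E = 0 ⇒ q_C = 23/3 − (1/3)q_E.
Similarly q_E = 26/3 − (1/3)q_C.
Plugging q_E into C's best response: q_C = 23/3 − (1/3)(26/3 − (1/3)q_C) ⇒ (8/9)q_C = 43/9, so q_C = 5.375.
Then q_E = 26/3 − (1/3)·5.375 = 6.875.

5.375, 6.875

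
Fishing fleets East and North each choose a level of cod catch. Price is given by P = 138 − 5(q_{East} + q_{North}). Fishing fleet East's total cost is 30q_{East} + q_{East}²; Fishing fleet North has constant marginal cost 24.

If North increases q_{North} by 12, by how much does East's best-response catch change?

-5

Fishing fleet East's profit: π = q_{East}(138 − 5(q_{East} + q_{North})) − 30q_{East} − q_{East}².
∂π/∂q_{East} = 108 − 12q_{East} − 5q_{North} = 0, so q_{East} = 9 − (5/12)q_{North}.
The reaction-function slope is −5/12, so a 12-unit rise in q_{North} moves q_{East} by −5/12 × 12 = −5. East's best response falls — the actions are strategic substitutes.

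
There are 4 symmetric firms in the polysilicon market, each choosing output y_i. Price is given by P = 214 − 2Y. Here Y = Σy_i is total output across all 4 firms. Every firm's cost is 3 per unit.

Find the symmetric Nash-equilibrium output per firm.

21.1

A representative firm's profit is π_i = y_i(214 − 2Y) − 3y_i, with Y = y_i + Σ_{j≠i} y_j.
First-order condition: 211 − 4y_i − 2Σ_{j≠i} y_j = 0.
In a symmetric equilibrium every firm chooses the same y, so Σ_{j≠i} y_j = 3y. The condition becomes 211 − 10y = 0, giving y = 211/10 = 21.1.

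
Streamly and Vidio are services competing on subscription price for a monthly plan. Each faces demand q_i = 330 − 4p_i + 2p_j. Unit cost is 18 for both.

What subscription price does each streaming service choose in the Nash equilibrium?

Streamly's profit: π = (p_{Streamly} − 18)(330 − 4p_{Streamly} + 2p_{Vidio}).
∂π/∂p_{Streamly} = 402 − 8p_{Streamly} + 2p_{Vidio} = 0 ⇒ p_{Streamly} = 50.25 + 0.25p_{Vidio}.
The game is symmetric, so in equilibrium p_{Vidio} = p_{Streamly}: the reaction function gives 0.75p_{Streamly} = 50.25, hence p_{Streamly} = 67.

67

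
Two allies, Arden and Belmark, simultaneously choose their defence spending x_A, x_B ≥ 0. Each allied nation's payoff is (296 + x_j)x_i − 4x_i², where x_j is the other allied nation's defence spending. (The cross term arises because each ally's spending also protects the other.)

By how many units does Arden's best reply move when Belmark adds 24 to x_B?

3

Arden's payoff is (296 + x_B)x_A − 4x_A².
∂π/∂x_A = 296 + x_B − 8x_A = 0, so x_A = 37 + 0.125x_B.
The reaction-function slope is 0.125, so a 24-unit rise in x_B moves x_A by 0.125 × 24 = 3. Arden's best response rises — the actions are strategic complements.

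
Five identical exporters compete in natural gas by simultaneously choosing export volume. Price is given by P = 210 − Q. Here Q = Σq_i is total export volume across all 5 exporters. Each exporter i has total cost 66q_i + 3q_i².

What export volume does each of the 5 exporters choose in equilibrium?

A representative exporter's profit is π_i = q_i(210 − Q) − 66q_i − 3q_i², with Q = q_i + Σ_{j≠i} q_j.
First-order condition: 144 − 8q_i − Σ_{j≠i} q_j = 0.
In a symmetric equilibrium every exporter chooses the same q, so Σ_{j≠i} q_j = 4q. The condition becomes 144 − 12q = 0, giving q = 144/12 = 12.

12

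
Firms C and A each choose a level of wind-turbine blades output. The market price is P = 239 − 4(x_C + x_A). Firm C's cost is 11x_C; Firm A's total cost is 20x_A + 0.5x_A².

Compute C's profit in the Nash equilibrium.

1764

Firm C's profit: π = x_C(239 − 4(x_C + x_A)) − 11x_C.
∂π/∂x_C = 228 − 8x_C − 4x_A = 0, so x_C = 28.5 − 0.5x_A.
For A: ∂π/∂x_A = 219 − 9x_A − 4x_C = 0 ⇒ x_A = 73/3 − (4/9)x_C.
Substituting the second reaction function into the first: x_C = 28.5 − 0.5(73/3 − (4/9)x_C), which gives (7/9)x_C = 49/3 ⇒ x_C = 21.
Then x_A = 73/3 − (4/9)·21 = 15.
Price P = 239 − 4·36 = 95.
C's profit: (95 − 11)·21 = 1764.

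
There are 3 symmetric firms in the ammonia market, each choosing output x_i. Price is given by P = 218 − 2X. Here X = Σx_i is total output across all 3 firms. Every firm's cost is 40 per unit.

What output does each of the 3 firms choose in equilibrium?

22.25

A representative firm's profit is π_i = x_i(218 − 2X) − 40x_i, with X = x_i + Σ_{j≠i} x_j.
First-order condition: 178 − 4x_i − 2Σ_{j≠i} x_j = 0.
In a symmetric equilibrium every firm chooses the same x, so Σ_{j≠i} x_j = 2x. The condition becomes 178 − 8x = 0, giving x = 178/8 = 22.25.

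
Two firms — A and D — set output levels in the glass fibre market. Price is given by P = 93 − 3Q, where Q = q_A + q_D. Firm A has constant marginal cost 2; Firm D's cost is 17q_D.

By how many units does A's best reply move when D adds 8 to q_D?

-4

Firm A's profit: π = q_A(93 − 3(q_A + q_D)) − 2q_A.
∂π/∂q_A = 91 − 6q_A − 3q_D = 0, so q_A = 91/6 − 0.5q_D.
The reaction-function slope is −0.5, so an 8-unit rise in q_D moves q_A by −0.5 × 8 = −4. A's best response falls — the actions are strategic substitutes.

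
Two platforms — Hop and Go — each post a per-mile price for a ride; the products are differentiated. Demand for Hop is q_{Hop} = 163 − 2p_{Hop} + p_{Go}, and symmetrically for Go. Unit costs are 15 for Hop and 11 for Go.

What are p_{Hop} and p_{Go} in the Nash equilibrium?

Hop's profit: π = (p_{Hop} − 15)(163 − 2p_{Hop} + p_{Go}).
∂π/∂p_{Hop} = 193 − 4p_{Hop} + p_{Go} = 0 ⇒ p_{Hop} = 48.25 + 0.25p_{Go}.
Similarly p_{Go} = 46.25 + 0.25p_{Hop}.
Substituting the second reaction function into the first: p_{Hop} = 48.25 + 0.25(46.25 + 0.25p_{Hop}), which gives 0.9375p_{Hop} = 59.8125 ⇒ p_{Hop} = 63.8.
Then p_{Go} = 46.25 + 0.25·63.8 = 62.2.

63.8, 62.2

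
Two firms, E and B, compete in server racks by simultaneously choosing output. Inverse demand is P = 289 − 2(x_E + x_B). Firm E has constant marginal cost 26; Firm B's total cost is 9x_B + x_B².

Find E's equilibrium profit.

5181.62

Firm E's profit: π = x_E(289 − 2(x_E + x_B)) − 26x_E.
∂π/∂x_E = 263 − 4x_E − 2x_B = 0, so x_E = 65.75 − 0.5x_B.
For B: ∂π/∂x_B = 280 − 6x_B − 2x_E = 0 ⇒ x_B = 140/3 − (1/3)x_E.
Plugging x_B into E's best response: x_E = 65.75 − 0.5(140/3 − (1/3)x_E) ⇒ (5/6)x_E = 509/12, so x_E = 50.9.
Then x_B = 140/3 − (1/3)·50.9 = 29.7.
Price P = 289 − 2·80.6 = 127.8.
E's profit: (127.8 − 26)·50.9 = 5181.62.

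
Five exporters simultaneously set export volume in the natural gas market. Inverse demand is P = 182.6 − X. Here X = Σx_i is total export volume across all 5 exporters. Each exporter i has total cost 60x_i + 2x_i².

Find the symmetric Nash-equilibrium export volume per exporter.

12.26

A representative exporter's profit is π_i = x_i(182.6 − X) − 60x_i − 2x_i², with X = x_i + Σ_{j≠i} x_j.
First-order condition: 122.6 − 6x_i − Σ_{j≠i} x_j = 0.
With identical exporters, set every x_j = x: then 122.6 − 6x − 4x = 0, i.e. x = 122.6/10 = 12.26.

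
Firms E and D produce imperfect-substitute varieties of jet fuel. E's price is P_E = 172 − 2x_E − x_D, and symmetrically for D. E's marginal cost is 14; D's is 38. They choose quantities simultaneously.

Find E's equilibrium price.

Firm E's profit: π = x_E(172 − 2x_E − x_D) − 14x_E.
∂π/∂x_E = 158 − 4x_E − x_D = 0 ⇒ x_E = 39.5 − 0.25x_D.
Similarly x_D = 33.5 − 0.25x_E.
Plugging x_D into E's best response: x_E = 39.5 − 0.25(33.5 − 0.25x_E) ⇒ 0.9375x_E = 31.125, so x_E = 33.2.
Then x_D = 33.5 − 0.25·33.2 = 25.2.
P_E = 172 − 2·33.2 − 25.2 = 80.4.

80.4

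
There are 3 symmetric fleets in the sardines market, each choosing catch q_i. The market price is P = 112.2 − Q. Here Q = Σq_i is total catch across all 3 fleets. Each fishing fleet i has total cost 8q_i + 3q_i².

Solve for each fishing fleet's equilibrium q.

A representative fishing fleet's profit is π_i = q_i(112.2 − Q) − 8q_i − 3q_i², with Q = q_i + Σ_{j≠i} q_j.
First-order condition: 104.2 − 8q_i − Σ_{j≠i} q_j = 0.
Imposing symmetry (q_j = q for all j) turns Σ_{j≠i} q_j into 2q, so 104.2 = 10q and q = 10.42.

10.42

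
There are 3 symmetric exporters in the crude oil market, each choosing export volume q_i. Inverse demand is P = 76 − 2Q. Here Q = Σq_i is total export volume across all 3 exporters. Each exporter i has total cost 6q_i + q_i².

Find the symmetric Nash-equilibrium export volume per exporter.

7

A representative exporter's profit is π_i = q_i(76 − 2Q) − 6q_i − q_i², with Q = q_i + Σ_{j≠i} q_j.
First-order condition: 70 − 6q_i − 2Σ_{j≠i} q_j = 0.
Imposing symmetry (q_j = q for all j) turns Σ_{j≠i} q_j into 2q, so 70 = 10q and q = 7.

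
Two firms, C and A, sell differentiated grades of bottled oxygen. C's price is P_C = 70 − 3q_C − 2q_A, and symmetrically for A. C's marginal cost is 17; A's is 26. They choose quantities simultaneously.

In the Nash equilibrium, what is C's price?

Firm C's profit: π = q_C(70 − 3q_C − 2q_A) − 17q_C.
∂π/∂q_C = 53 − 6q_C − 2q_A = 0 ⇒ q_C = 53/6 − (1/3)q_A.
Similarly q_A = 22/3 − (1/3)q_C.
Plugging q_A into C's best response: q_C = 53/6 − (1/3)(22/3 − (1/3)q_C) ⇒ (8/9)q_C = 115/18, so q_C = 7.1875.
Then q_A = 22/3 − (1/3)·7.1875 = 4.9375.
P_C = 70 − 3·7.1875 − 2·4.9375 = 38.5625.

38.5625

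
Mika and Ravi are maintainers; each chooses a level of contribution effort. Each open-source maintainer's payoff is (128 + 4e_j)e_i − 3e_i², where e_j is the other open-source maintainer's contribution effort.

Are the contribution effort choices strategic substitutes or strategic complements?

Mika's payoff is (128 + 4e_R)e_M − 3e_M².
∂π/∂e_M = 128 + 4e_R − 6e_M = 0, so e_M = 64/3 + (2/3)e_R.
The best-response slope de_M/de_R = 2/3 > 0: the reaction function is upward-sloping, so the choices are strategic complements.

strategic complements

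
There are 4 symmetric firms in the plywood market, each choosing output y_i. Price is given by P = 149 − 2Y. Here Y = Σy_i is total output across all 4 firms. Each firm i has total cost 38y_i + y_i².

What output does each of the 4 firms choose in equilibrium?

9.25

A representative firm's profit is π_i = y_i(149 − 2Y) − 38y_i − y_i², with Y = y_i + Σ_{j≠i} y_j.
First-order condition: 111 − 6y_i − 2Σ_{j≠i} y_j = 0.
Imposing symmetry (y_j = y for all j) turns Σ_{j≠i} y_j into 3y, so 111 = 12y and y = 9.25.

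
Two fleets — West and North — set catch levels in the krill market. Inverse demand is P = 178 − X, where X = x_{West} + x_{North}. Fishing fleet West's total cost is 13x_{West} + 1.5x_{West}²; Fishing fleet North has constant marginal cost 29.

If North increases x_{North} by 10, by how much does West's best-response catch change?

Fishing fleet West's profit: π = x_{West}(178 − (x_{West} + x_{North})) − 13x_{West} − 1.5x_{West}².
∂π/∂x_{West} = 165 − 5x_{West} − x_{North} = 0, so x_{West} = 33 − 0.2x_{North}.
The reaction-function slope is −0.2, so a 10-unit rise in x_{North} moves x_{West} by −0.2 × 10 = −2. West's best response falls — the actions are strategic substitutes.

-2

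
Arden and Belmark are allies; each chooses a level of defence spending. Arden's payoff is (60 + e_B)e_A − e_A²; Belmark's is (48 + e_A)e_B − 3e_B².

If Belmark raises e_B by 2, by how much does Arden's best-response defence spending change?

1

Expanding Arden's payoff: 60e_A + e_Be_A − e_A².
∂π/∂e_A = 60 + e_B − 2e_A = 0, so e_A = 30 + 0.5e_B.
The reaction-function slope is 0.5, so a 2-unit rise in e_B moves e_A by 0.5 × 2 = 1. Arden's best response rises — the actions are strategic complements.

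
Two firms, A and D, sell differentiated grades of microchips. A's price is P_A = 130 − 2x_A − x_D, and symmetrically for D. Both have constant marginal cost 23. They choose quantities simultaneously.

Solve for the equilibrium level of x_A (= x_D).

21.4

Firm A's profit: π = x_A(130 − 2x_A − x_D) − 23x_A.
∂π/∂x_A = 107 − 4x_A − x_D = 0 ⇒ x_A = 26.75 − 0.25x_D.
The game is symmetric, so in equilibrium x_D = x_A: the reaction function gives 1.25x_A = 26.75, hence x_A = 21.4.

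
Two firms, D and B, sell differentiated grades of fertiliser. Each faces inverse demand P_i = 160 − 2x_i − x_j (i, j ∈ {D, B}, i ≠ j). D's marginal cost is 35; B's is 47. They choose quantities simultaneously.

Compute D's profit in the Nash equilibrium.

1331.28

Firm D's profit: π = x_D(160 − 2x_D − x_B) − 35x_D.
∂π/∂x_D = 125 − 4x_D − x_B = 0 ⇒ x_D = 31.25 − 0.25x_B.
Similarly x_B = 28.25 − 0.25x_D.
Plugging x_B into D's best response: x_D = 31.25 − 0.25(28.25 − 0.25x_D) ⇒ 0.9375x_D = 24.1875, so x_D = 25.8.
Then x_B = 28.25 − 0.25·25.8 = 21.8.
P_D = 160 − 2·25.8 − 21.8 = 86.6.
Profit = (86.6 − 35)·25.8 = 1331.28.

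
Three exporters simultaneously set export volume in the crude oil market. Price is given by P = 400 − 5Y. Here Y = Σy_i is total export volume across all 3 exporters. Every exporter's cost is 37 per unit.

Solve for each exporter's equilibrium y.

A representative exporter's profit is π_i = y_i(400 − 5Y) − 37y_i, with Y = y_i + Σ_{j≠i} y_j.
First-order condition: 363 − 10y_i − 5Σ_{j≠i} y_j = 0.
Imposing symmetry (y_j = y for all j) turns Σ_{j≠i} y_j into 2y, so 363 = 20y and y = 18.15.

18.15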